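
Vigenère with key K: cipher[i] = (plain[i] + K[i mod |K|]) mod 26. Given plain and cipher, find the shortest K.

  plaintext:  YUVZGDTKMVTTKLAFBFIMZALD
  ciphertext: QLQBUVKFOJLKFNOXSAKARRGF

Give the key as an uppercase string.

  i= 0: Q-Y = 18 → S
  i= 1: L-U = 17 → R
  i= 2: Q-V = 21 → V
  i= 3: B-Z =  2 → C
  i= 4: U-G = 14 → O
  i= 5: V-D = 18 → S
  i= 6: K-T = 17 → R
  i= 7: F-K = 21 → V
  i= 8: O-M =  2 → C
  i= 9: J-V = 14 → O
  i=10: L-T = 18 → S
  i=11: K-T = 17 → R
  i=12: F-K = 21 → V
  i=13: N-L =  2 → C
  i=14: O-A = 14 → O
  i=15: X-F = 18 → S
  i=16: S-B = 17 → R
  i=17: A-F = 21 → V
  i=18: K-I =  2 → C
  i=19: A-M = 14 → O
  i=20: R-Z = 18 → S
  i=21: R-A = 17 → R
  i=22: G-L = 21 → V
  i=23: F-D =  2 → C
  shifts repeat with period 5: SRVCO

SRVCO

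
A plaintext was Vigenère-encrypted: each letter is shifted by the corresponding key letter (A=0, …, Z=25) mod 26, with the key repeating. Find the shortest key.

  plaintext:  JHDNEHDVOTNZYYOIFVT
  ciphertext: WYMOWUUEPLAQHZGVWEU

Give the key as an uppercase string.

NRJBS

  i= 0: W-J = 13 → N
  i= 1: Y-H = 17 → R
  i= 2: M-D =  9 → J
  i= 3: O-N =  1 → B
  i= 4: W-E = 18 → S
  i= 5: U-H = 13 → N
  i= 6: U-D = 17 → R
  i= 7: E-V =  9 → J
  i= 8: P-O =  1 → B
  i= 9: L-T = 18 → S
  i=10: A-N = 13 → N
  i=11: Q-Z = 17 → R
  i=12: H-Y =  9 → J
  i=13: Z-Y =  1 → B
  i=14: G-O = 18 → S
  i=15: V-I = 13 → N
  i=16: W-F = 17 → R
  i=17: E-V =  9 → J
  i=18: U-T =  1 → B
  shifts repeat with period 5: NRJBS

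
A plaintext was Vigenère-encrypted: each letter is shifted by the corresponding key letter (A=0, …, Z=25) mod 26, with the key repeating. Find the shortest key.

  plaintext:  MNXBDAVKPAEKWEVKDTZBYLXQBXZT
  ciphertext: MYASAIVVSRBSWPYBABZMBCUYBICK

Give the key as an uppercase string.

ALDRXI

  i= 0: M-M =  0 → A
  i= 1: Y-N = 11 → L
  i= 2: A-X =  3 → D
  i= 3: S-B = 17 → R
  i= 4: A-D = 23 → X
  i= 5: I-A =  8 → I
  i= 6: V-V =  0 → A
  i= 7: V-K = 11 → L
  i= 8: S-P =  3 → D
  i= 9: R-A = 17 → R
  i=10: B-E = 23 → X
  i=11: S-K =  8 → I
  i=12: W-W =  0 → A
  i=13: P-E = 11 → L
  i=14: Y-V =  3 → D
  i=15: B-K = 17 → R
  i=16: A-D = 23 → X
  i=17: B-T =  8 → I
  i=18: Z-Z =  0 → A
  i=19: M-B = 11 → L
  i=20: B-Y =  3 → D
  i=21: C-L = 17 → R
  i=22: U-X = 23 → X
  i=23: Y-Q =  8 → I
  i=24: B-B =  0 → A
  i=25: I-X = 11 → L
  i=26: C-Z =  3 → D
  i=27: K-T = 17 → R
  shifts repeat with period 6: ALDRXI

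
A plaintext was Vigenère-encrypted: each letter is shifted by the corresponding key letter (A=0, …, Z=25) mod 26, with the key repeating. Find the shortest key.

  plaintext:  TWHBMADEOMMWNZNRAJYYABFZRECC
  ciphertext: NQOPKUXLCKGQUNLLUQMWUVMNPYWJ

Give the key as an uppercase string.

UUHOY

  i= 0: N-T = 20 → U
  i= 1: Q-W = 20 → U
  i= 2: O-H =  7 → H
  i= 3: P-B = 14 → O
  i= 4: K-M = 24 → Y
  i= 5: U-A = 20 → U
  i= 6: X-D = 20 → U
  i= 7: L-E =  7 → H
  i= 8: C-O = 14 → O
  i= 9: K-M = 24 → Y
  i=10: G-M = 20 → U
  i=11: Q-W = 20 → U
  i=12: U-N =  7 → H
  i=13: N-Z = 14 → O
  i=14: L-N = 24 → Y
  i=15: L-R = 20 → U
  i=16: U-A = 20 → U
  i=17: Q-J =  7 → H
  i=18: M-Y = 14 → O
  i=19: W-Y = 24 → Y
  i=20: U-A = 20 → U
  i=21: V-B = 20 → U
  i=22: M-F =  7 → H
  i=23: N-Z = 14 → O
  i=24: P-R = 24 → Y
  i=25: Y-E = 20 → U
  i=26: W-C = 20 → U
  i=27: J-C =  7 → H
  shifts repeat with period 5: UUHOY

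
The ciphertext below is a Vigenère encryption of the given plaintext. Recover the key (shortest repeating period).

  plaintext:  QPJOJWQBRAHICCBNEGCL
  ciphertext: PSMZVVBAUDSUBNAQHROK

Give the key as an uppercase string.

  i= 0: P-Q = 25 → Z
  i= 1: S-P =  3 → D
  i= 2: M-J =  3 → D
  i= 3: Z-O = 11 → L
  i= 4: V-J = 12 → M
  i= 5: V-W = 25 → Z
  i= 6: B-Q = 11 → L
  i= 7: A-B = 25 → Z
  i= 8: U-R =  3 → D
  i= 9: D-A =  3 → D
  i=10: S-H = 11 → L
  i=11: U-I = 12 → M
  i=12: B-C = 25 → Z
  i=13: N-C = 11 → L
  i=14: A-B = 25 → Z
  i=15: Q-N =  3 → D
  i=16: H-E =  3 → D
  i=17: R-G = 11 → L
  i=18: O-C = 12 → M
  i=19: K-L = 25 → Z
  shifts repeat with period 7: ZDDLMZL

ZDDLMZL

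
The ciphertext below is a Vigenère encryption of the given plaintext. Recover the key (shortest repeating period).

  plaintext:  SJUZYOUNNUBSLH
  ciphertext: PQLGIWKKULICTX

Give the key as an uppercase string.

XHRHKIQ

  i= 0: P-S = 23 → X
  i= 1: Q-J =  7 → H
  i= 2: L-U = 17 → R
  i= 3: G-Z =  7 → H
  i= 4: I-Y = 10 → K
  i= 5: W-O =  8 → I
  i= 6: K-U = 16 → Q
  i= 7: K-N = 23 → X
  i= 8: U-N =  7 → H
  i= 9: L-U = 17 → R
  i=10: I-B =  7 → H
  i=11: C-S = 10 → K
  i=12: T-L =  8 → I
  i=13: X-H = 16 → Q
  shifts repeat with period 7: XHRHKIQ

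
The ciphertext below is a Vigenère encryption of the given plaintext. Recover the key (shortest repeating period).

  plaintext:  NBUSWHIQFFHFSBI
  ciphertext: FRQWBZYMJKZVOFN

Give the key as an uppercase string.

SQWEF

  i= 0: F-N = 18 → S
  i= 1: R-B = 16 → Q
  i= 2: Q-U = 22 → W
  i= 3: W-S =  4 → E
  i= 4: B-W =  5 → F
  i= 5: Z-H = 18 → S
  i= 6: Y-I = 16 → Q
  i= 7: M-Q = 22 → W
  i= 8: J-F =  4 → E
  i= 9: K-F =  5 → F
  i=10: Z-H = 18 → S
  i=11: V-F = 16 → Q
  i=12: O-S = 22 → W
  i=13: F-B =  4 → E
  i=14: N-I =  5 → F
  shifts repeat with period 5: SQWEF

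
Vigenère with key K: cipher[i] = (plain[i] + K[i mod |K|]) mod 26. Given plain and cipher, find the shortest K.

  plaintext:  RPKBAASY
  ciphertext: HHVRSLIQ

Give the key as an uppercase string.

QSL

  i= 0: H-R = 16 → Q
  i= 1: H-P = 18 → S
  i= 2: V-K = 11 → L
  i= 3: R-B = 16 → Q
  i= 4: S-A = 18 → S
  i= 5: L-A = 11 → L
  i= 6: I-S = 16 → Q
  i= 7: Q-Y = 18 → S
  shifts repeat with period 3: QSL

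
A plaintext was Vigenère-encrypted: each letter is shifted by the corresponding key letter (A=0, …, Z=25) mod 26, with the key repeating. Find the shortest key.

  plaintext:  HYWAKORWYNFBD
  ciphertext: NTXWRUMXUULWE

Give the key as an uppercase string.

  i= 0: N-H =  6 → G
  i= 1: T-Y = 21 → V
  i= 2: X-W =  1 → B
  i= 3: W-A = 22 → W
  i= 4: R-K =  7 → H
  i= 5: U-O =  6 → G
  i= 6: M-R = 21 → V
  i= 7: X-W =  1 → B
  i= 8: U-Y = 22 → W
  i= 9: U-N =  7 → H
  i=10: L-F =  6 → G
  i=11: W-B = 21 → V
  i=12: E-D =  1 → B
  shifts repeat with period 5: GVBWH

GVBWH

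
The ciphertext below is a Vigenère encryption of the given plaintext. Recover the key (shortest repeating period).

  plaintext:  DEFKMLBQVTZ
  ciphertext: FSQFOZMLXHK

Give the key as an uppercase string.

COLV

  i= 0: F-D =  2 → C
  i= 1: S-E = 14 → O
  i= 2: Q-F = 11 → L
  i= 3: F-K = 21 → V
  i= 4: O-M =  2 → C
  i= 5: Z-L = 14 → O
  i= 6: M-B = 11 → L
  i= 7: L-Q = 21 → V
  i= 8: X-V =  2 → C
  i= 9: H-T = 14 → O
  i=10: K-Z = 11 → L
  shifts repeat with period 4: COLV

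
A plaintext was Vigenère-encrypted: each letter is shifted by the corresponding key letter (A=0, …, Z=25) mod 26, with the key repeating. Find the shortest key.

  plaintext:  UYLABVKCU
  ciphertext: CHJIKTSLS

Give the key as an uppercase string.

  i= 0: C-U =  8 → I
  i= 1: H-Y =  9 → J
  i= 2: J-L = 24 → Y
  i= 3: I-A =  8 → I
  i= 4: K-B =  9 → J
  i= 5: T-V = 24 → Y
  i= 6: S-K =  8 → I
  i= 7: L-C =  9 → J
  i= 8: S-U = 24 → Y
  shifts repeat with period 3: IJY

IJY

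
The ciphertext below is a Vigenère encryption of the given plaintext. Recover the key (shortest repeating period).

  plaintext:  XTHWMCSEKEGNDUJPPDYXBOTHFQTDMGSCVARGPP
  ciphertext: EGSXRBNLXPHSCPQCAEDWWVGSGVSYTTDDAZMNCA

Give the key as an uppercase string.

  i= 0: E-X =  7 → H
  i= 1: G-T = 13 → N
  i= 2: S-H = 11 → L
  i= 3: X-W =  1 → B
  i= 4: R-M =  5 → F
  i= 5: B-C = 25 → Z
  i= 6: N-S = 21 → V
  i= 7: L-E =  7 → H
  i= 8: X-K = 13 → N
  i= 9: P-E = 11 → L
  i=10: H-G =  1 → B
  i=11: S-N =  5 → F
  i=12: C-D = 25 → Z
  i=13: P-U = 21 → V
  i=14: Q-J =  7 → H
  i=15: C-P = 13 → N
  i=16: A-P = 11 → L
  i=17: E-D =  1 → B
  i=18: D-Y =  5 → F
  i=19: W-X = 25 → Z
  i=20: W-B = 21 → V
  i=21: V-O =  7 → H
  i=22: G-T = 13 → N
  i=23: S-H = 11 → L
  i=24: G-F =  1 → B
  i=25: V-Q =  5 → F
  i=26: S-T = 25 → Z
  i=27: Y-D = 21 → V
  i=28: T-M =  7 → H
  i=29: T-G = 13 → N
  i=30: D-S = 11 → L
  i=31: D-C =  1 → B
  i=32: A-V =  5 → F
  i=33: Z-A = 25 → Z
  i=34: M-R = 21 → V
  i=35: N-G =  7 → H
  i=36: C-P = 13 → N
  i=37: A-P = 11 → L
  shifts repeat with period 7: HNLBFZV

HNLBFZV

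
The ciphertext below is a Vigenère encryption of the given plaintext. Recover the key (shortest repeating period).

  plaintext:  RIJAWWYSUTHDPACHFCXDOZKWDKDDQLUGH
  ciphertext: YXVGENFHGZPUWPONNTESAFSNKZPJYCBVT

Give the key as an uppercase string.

  i= 0: Y-R =  7 → H
  i= 1: X-I = 15 → P
  i= 2: V-J = 12 → M
  i= 3: G-A =  6 → G
  i= 4: E-W =  8 → I
  i= 5: N-W = 17 → R
  i= 6: F-Y =  7 → H
  i= 7: H-S = 15 → P
  i= 8: G-U = 12 → M
  i= 9: Z-T =  6 → G
  i=10: P-H =  8 → I
  i=11: U-D = 17 → R
  i=12: W-P =  7 → H
  i=13: P-A = 15 → P
  i=14: O-C = 12 → M
  i=15: N-H =  6 → G
  i=16: N-F =  8 → I
  i=17: T-C = 17 → R
  i=18: E-X =  7 → H
  i=19: S-D = 15 → P
  i=20: A-O = 12 → M
  i=21: F-Z =  6 → G
  i=22: S-K =  8 → I
  i=23: N-W = 17 → R
  i=24: K-D =  7 → H
  i=25: Z-K = 15 → P
  i=26: P-D = 12 → M
  i=27: J-D =  6 → G
  i=28: Y-Q =  8 → I
  i=29: C-L = 17 → R
  i=30: B-U =  7 → H
  i=31: V-G = 15 → P
  i=32: T-H = 12 → M
  shifts repeat with period 6: HPMGIR

HPMGIR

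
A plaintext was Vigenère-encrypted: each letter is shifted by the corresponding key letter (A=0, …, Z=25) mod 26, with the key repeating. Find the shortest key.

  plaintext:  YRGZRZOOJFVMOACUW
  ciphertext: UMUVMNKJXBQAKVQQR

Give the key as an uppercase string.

WVO

  i= 0: U-Y = 22 → W
  i= 1: M-R = 21 → V
  i= 2: U-G = 14 → O
  i= 3: V-Z = 22 → W
  i= 4: M-R = 21 → V
  i= 5: N-Z = 14 → O
  i= 6: K-O = 22 → W
  i= 7: J-O = 21 → V
  i= 8: X-J = 14 → O
  i= 9: B-F = 22 → W
  i=10: Q-V = 21 → V
  i=11: A-M = 14 → O
  i=12: K-O = 22 → W
  i=13: V-A = 21 → V
  i=14: Q-C = 14 → O
  i=15: Q-U = 22 → W
  i=16: R-W = 21 → V
  shifts repeat with period 3: WVO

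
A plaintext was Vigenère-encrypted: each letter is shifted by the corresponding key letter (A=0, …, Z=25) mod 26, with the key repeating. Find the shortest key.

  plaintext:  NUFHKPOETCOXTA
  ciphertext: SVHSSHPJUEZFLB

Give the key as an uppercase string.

FBCLISB

  i= 0: S-N =  5 → F
  i= 1: V-U =  1 → B
  i= 2: H-F =  2 → C
  i= 3: S-H = 11 → L
  i= 4: S-K =  8 → I
  i= 5: H-P = 18 → S
  i= 6: P-O =  1 → B
  i= 7: J-E =  5 → F
  i= 8: U-T =  1 → B
  i= 9: E-C =  2 → C
  i=10: Z-O = 11 → L
  i=11: F-X =  8 → I
  i=12: L-T = 18 → S
  i=13: B-A =  1 → B
  shifts repeat with period 7: FBCLISB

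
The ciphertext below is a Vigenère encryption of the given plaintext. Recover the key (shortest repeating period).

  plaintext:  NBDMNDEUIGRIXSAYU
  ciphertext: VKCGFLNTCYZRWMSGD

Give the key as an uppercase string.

  i= 0: V-N =  8 → I
  i= 1: K-B =  9 → J
  i= 2: C-D = 25 → Z
  i= 3: G-M = 20 → U
  i= 4: F-N = 18 → S
  i= 5: L-D =  8 → I
  i= 6: N-E =  9 → J
  i= 7: T-U = 25 → Z
  i= 8: C-I = 20 → U
  i= 9: Y-G = 18 → S
  i=10: Z-R =  8 → I
  i=11: R-I =  9 → J
  i=12: W-X = 25 → Z
  i=13: M-S = 20 → U
  i=14: S-A = 18 → S
  i=15: G-Y =  8 → I
  i=16: D-U =  9 → J
  shifts repeat with period 5: IJZUS

IJZUS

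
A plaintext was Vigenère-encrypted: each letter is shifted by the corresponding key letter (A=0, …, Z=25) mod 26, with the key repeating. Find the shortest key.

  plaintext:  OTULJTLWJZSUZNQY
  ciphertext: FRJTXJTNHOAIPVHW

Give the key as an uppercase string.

RYPIOQI

  i= 0: F-O = 17 → R
  i= 1: R-T = 24 → Y
  i= 2: J-U = 15 → P
  i= 3: T-L =  8 → I
  i= 4: X-J = 14 → O
  i= 5: J-T = 16 → Q
  i= 6: T-L =  8 → I
  i= 7: N-W = 17 → R
  i= 8: H-J = 24 → Y
  i= 9: O-Z = 15 → P
  i=10: A-S =  8 → I
  i=11: I-U = 14 → O
  i=12: P-Z = 16 → Q
  i=13: V-N =  8 → I
  i=14: H-Q = 17 → R
  i=15: W-Y = 24 → Y
  shifts repeat with period 7: RYPIOQI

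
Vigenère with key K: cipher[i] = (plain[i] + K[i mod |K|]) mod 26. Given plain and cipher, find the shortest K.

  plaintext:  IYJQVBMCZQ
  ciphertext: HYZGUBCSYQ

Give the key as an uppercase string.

  i= 0: H-I = 25 → Z
  i= 1: Y-Y =  0 → A
  i= 2: Z-J = 16 → Q
  i= 3: G-Q = 16 → Q
  i= 4: U-V = 25 → Z
  i= 5: B-B =  0 → A
  i= 6: C-M = 16 → Q
  i= 7: S-C = 16 → Q
  i= 8: Y-Z = 25 → Z
  i= 9: Q-Q =  0 → A
  shifts repeat with period 4: ZAQQ

ZAQQ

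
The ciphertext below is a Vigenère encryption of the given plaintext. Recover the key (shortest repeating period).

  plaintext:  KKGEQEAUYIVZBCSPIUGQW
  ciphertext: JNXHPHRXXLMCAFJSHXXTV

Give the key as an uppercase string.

ZDRD

  i= 0: J-K = 25 → Z
  i= 1: N-K =  3 → D
  i= 2: X-G = 17 → R
  i= 3: H-E =  3 → D
  i= 4: P-Q = 25 → Z
  i= 5: H-E =  3 → D
  i= 6: R-A = 17 → R
  i= 7: X-U =  3 → D
  i= 8: X-Y = 25 → Z
  i= 9: L-I =  3 → D
  i=10: M-V = 17 → R
  i=11: C-Z =  3 → D
  i=12: A-B = 25 → Z
  i=13: F-C =  3 → D
  i=14: J-S = 17 → R
  i=15: S-P =  3 → D
  i=16: H-I = 25 → Z
  i=17: X-U =  3 → D
  i=18: X-G = 17 → R
  i=19: T-Q =  3 → D
  i=20: V-W = 25 → Z
  shifts repeat with period 4: ZDRD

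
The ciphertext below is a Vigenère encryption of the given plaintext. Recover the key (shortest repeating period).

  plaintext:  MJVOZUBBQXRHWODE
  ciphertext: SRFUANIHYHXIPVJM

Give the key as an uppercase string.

GIKGBTH

  i= 0: S-M =  6 → G
  i= 1: R-J =  8 → I
  i= 2: F-V = 10 → K
  i= 3: U-O =  6 → G
  i= 4: A-Z =  1 → B
  i= 5: N-U = 19 → T
  i= 6: I-B =  7 → H
  i= 7: H-B =  6 → G
  i= 8: Y-Q =  8 → I
  i= 9: H-X = 10 → K
  i=10: X-R =  6 → G
  i=11: I-H =  1 → B
  i=12: P-W = 19 → T
  i=13: V-O =  7 → H
  i=14: J-D =  6 → G
  i=15: M-E =  8 → I
  shifts repeat with period 7: GIKGBTH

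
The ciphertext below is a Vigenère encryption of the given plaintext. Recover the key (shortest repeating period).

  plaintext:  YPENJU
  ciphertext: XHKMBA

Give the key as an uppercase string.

  i= 0: X-Y = 25 → Z
  i= 1: H-P = 18 → S
  i= 2: K-E =  6 → G
  i= 3: M-N = 25 → Z
  i= 4: B-J = 18 → S
  i= 5: A-U =  6 → G
  shifts repeat with period 3: ZSG

ZSG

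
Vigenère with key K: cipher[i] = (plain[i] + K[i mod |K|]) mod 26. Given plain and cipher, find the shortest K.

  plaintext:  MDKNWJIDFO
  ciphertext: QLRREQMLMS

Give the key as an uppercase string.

EIH

  i= 0: Q-M =  4 → E
  i= 1: L-D =  8 → I
  i= 2: R-K =  7 → H
  i= 3: R-N =  4 → E
  i= 4: E-W =  8 → I
  i= 5: Q-J =  7 → H
  i= 6: M-I =  4 → E
  i= 7: L-D =  8 → I
  i= 8: M-F =  7 → H
  i= 9: S-O =  4 → E
  shifts repeat with period 3: EIH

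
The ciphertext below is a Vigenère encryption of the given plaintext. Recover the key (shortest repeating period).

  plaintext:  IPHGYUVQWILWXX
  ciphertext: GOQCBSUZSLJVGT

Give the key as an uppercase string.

YZJWD

  i= 0: G-I = 24 → Y
  i= 1: O-P = 25 → Z
  i= 2: Q-H =  9 → J
  i= 3: C-G = 22 → W
  i= 4: B-Y =  3 → D
  i= 5: S-U = 24 → Y
  i= 6: U-V = 25 → Z
  i= 7: Z-Q =  9 → J
  i= 8: S-W = 22 → W
  i= 9: L-I =  3 → D
  i=10: J-L = 24 → Y
  i=11: V-W = 25 → Z
  i=12: G-X =  9 → J
  i=13: T-X = 22 → W
  shifts repeat with period 5: YZJWD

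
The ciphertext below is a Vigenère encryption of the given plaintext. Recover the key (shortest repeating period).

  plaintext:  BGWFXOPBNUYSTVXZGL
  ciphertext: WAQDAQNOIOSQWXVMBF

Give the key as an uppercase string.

VUUYDCYN

  i= 0: W-B = 21 → V
  i= 1: A-G = 20 → U
  i= 2: Q-W = 20 → U
  i= 3: D-F = 24 → Y
  i= 4: A-X =  3 → D
  i= 5: Q-O =  2 → C
  i= 6: N-P = 24 → Y
  i= 7: O-B = 13 → N
  i= 8: I-N = 21 → V
  i= 9: O-U = 20 → U
  i=10: S-Y = 20 → U
  i=11: Q-S = 24 → Y
  i=12: W-T =  3 → D
  i=13: X-V =  2 → C
  i=14: V-X = 24 → Y
  i=15: M-Z = 13 → N
  i=16: B-G = 21 → V
  i=17: F-L = 20 → U
  shifts repeat with period 8: VUUYDCYN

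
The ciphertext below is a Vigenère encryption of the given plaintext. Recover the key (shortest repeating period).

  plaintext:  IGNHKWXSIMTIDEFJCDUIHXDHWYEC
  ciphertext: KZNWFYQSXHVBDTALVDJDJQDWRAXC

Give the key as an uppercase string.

  i= 0: K-I =  2 → C
  i= 1: Z-G = 19 → T
  i= 2: N-N =  0 → A
  i= 3: W-H = 15 → P
  i= 4: F-K = 21 → V
  i= 5: Y-W =  2 → C
  i= 6: Q-X = 19 → T
  i= 7: S-S =  0 → A
  i= 8: X-I = 15 → P
  i= 9: H-M = 21 → V
  i=10: V-T =  2 → C
  i=11: B-I = 19 → T
  i=12: D-D =  0 → A
  i=13: T-E = 15 → P
  i=14: A-F = 21 → V
  i=15: L-J =  2 → C
  i=16: V-C = 19 → T
  i=17: D-D =  0 → A
  i=18: J-U = 15 → P
  i=19: D-I = 21 → V
  i=20: J-H =  2 → C
  i=21: Q-X = 19 → T
  i=22: D-D =  0 → A
  i=23: W-H = 15 → P
  i=24: R-W = 21 → V
  i=25: A-Y =  2 → C
  i=26: X-E = 19 → T
  i=27: C-C =  0 → A
  shifts repeat with period 5: CTAPV

CTAPV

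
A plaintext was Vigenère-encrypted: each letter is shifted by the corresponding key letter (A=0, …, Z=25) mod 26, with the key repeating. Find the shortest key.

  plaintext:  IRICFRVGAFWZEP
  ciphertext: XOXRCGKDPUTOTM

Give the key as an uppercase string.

  i= 0: X-I = 15 → P
  i= 1: O-R = 23 → X
  i= 2: X-I = 15 → P
  i= 3: R-C = 15 → P
  i= 4: C-F = 23 → X
  i= 5: G-R = 15 → P
  i= 6: K-V = 15 → P
  i= 7: D-G = 23 → X
  i= 8: P-A = 15 → P
  i= 9: U-F = 15 → P
  i=10: T-W = 23 → X
  i=11: O-Z = 15 → P
  i=12: T-E = 15 → P
  i=13: M-P = 23 → X
  shifts repeat with period 3: PXP

PXP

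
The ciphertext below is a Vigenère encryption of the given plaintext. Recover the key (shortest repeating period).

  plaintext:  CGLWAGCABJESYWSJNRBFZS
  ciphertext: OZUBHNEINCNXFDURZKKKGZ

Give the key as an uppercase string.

MTJFHHCI

  i= 0: O-C = 12 → M
  i= 1: Z-G = 19 → T
  i= 2: U-L =  9 → J
  i= 3: B-W =  5 → F
  i= 4: H-A =  7 → H
  i= 5: N-G =  7 → H
  i= 6: E-C =  2 → C
  i= 7: I-A =  8 → I
  i= 8: N-B = 12 → M
  i= 9: C-J = 19 → T
  i=10: N-E =  9 → J
  i=11: X-S =  5 → F
  i=12: F-Y =  7 → H
  i=13: D-W =  7 → H
  i=14: U-S =  2 → C
  i=15: R-J =  8 → I
  i=16: Z-N = 12 → M
  i=17: K-R = 19 → T
  i=18: K-B =  9 → J
  i=19: K-F =  5 → F
  i=20: G-Z =  7 → H
  i=21: Z-S =  7 → H
  shifts repeat with period 8: MTJFHHCI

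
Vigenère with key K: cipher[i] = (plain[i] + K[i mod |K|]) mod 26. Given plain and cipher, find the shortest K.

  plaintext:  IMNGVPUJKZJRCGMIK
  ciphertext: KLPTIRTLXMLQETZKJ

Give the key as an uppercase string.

  i= 0: K-I =  2 → C
  i= 1: L-M = 25 → Z
  i= 2: P-N =  2 → C
  i= 3: T-G = 13 → N
  i= 4: I-V = 13 → N
  i= 5: R-P =  2 → C
  i= 6: T-U = 25 → Z
  i= 7: L-J =  2 → C
  i= 8: X-K = 13 → N
  i= 9: M-Z = 13 → N
  i=10: L-J =  2 → C
  i=11: Q-R = 25 → Z
  i=12: E-C =  2 → C
  i=13: T-G = 13 → N
  i=14: Z-M = 13 → N
  i=15: K-I =  2 → C
  i=16: J-K = 25 → Z
  shifts repeat with period 5: CZCNN

CZCNN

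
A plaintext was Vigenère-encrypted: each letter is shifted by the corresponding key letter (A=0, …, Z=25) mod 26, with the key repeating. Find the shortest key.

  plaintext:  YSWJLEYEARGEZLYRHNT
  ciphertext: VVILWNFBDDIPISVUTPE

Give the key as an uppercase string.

  i= 0: V-Y = 23 → X
  i= 1: V-S =  3 → D
  i= 2: I-W = 12 → M
  i= 3: L-J =  2 → C
  i= 4: W-L = 11 → L
  i= 5: N-E =  9 → J
  i= 6: F-Y =  7 → H
  i= 7: B-E = 23 → X
  i= 8: D-A =  3 → D
  i= 9: D-R = 12 → M
  i=10: I-G =  2 → C
  i=11: P-E = 11 → L
  i=12: I-Z =  9 → J
  i=13: S-L =  7 → H
  i=14: V-Y = 23 → X
  i=15: U-R =  3 → D
  i=16: T-H = 12 → M
  i=17: P-N =  2 → C
  i=18: E-T = 11 → L
  shifts repeat with period 7: XDMCLJH

XDMCLJH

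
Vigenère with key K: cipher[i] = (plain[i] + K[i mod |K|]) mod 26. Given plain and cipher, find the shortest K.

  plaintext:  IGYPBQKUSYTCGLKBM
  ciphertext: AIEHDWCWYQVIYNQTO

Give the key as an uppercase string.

SCG

  i= 0: A-I = 18 → S
  i= 1: I-G =  2 → C
  i= 2: E-Y =  6 → G
  i= 3: H-P = 18 → S
  i= 4: D-B =  2 → C
  i= 5: W-Q =  6 → G
  i= 6: C-K = 18 → S
  i= 7: W-U =  2 → C
  i= 8: Y-S =  6 → G
  i= 9: Q-Y = 18 → S
  i=10: V-T =  2 → C
  i=11: I-C =  6 → G
  i=12: Y-G = 18 → S
  i=13: N-L =  2 → C
  i=14: Q-K =  6 → G
  i=15: T-B = 18 → S
  i=16: O-M =  2 → C
  shifts repeat with period 3: SCG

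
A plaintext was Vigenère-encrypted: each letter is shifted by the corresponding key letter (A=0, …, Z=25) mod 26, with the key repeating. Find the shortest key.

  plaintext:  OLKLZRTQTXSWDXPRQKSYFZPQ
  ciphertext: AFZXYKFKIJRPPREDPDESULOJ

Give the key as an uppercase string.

MUPMZT

  i= 0: A-O = 12 → M
  i= 1: F-L = 20 → U
  i= 2: Z-K = 15 → P
  i= 3: X-L = 12 → M
  i= 4: Y-Z = 25 → Z
  i= 5: K-R = 19 → T
  i= 6: F-T = 12 → M
  i= 7: K-Q = 20 → U
  i= 8: I-T = 15 → P
  i= 9: J-X = 12 → M
  i=10: R-S = 25 → Z
  i=11: P-W = 19 → T
  i=12: P-D = 12 → M
  i=13: R-X = 20 → U
  i=14: E-P = 15 → P
  i=15: D-R = 12 → M
  i=16: P-Q = 25 → Z
  i=17: D-K = 19 → T
  i=18: E-S = 12 → M
  i=19: S-Y = 20 → U
  i=20: U-F = 15 → P
  i=21: L-Z = 12 → M
  i=22: O-P = 25 → Z
  i=23: J-Q = 19 → T
  shifts repeat with period 6: MUPMZT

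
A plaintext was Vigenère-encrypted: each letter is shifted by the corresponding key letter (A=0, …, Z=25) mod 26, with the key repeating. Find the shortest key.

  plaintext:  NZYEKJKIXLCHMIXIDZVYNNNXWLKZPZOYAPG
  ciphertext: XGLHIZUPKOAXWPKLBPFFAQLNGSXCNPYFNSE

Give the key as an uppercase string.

KHNDYQ

  i= 0: X-N = 10 → K
  i= 1: G-Z =  7 → H
  i= 2: L-Y = 13 → N
  i= 3: H-E =  3 → D
  i= 4: I-K = 24 → Y
  i= 5: Z-J = 16 → Q
  i= 6: U-K = 10 → K
  i= 7: P-I =  7 → H
  i= 8: K-X = 13 → N
  i= 9: O-L =  3 → D
  i=10: A-C = 24 → Y
  i=11: X-H = 16 → Q
  i=12: W-M = 10 → K
  i=13: P-I =  7 → H
  i=14: K-X = 13 → N
  i=15: L-I =  3 → D
  i=16: B-D = 24 → Y
  i=17: P-Z = 16 → Q
  i=18: F-V = 10 → K
  i=19: F-Y =  7 → H
  i=20: A-N = 13 → N
  i=21: Q-N =  3 → D
  i=22: L-N = 24 → Y
  i=23: N-X = 16 → Q
  i=24: G-W = 10 → K
  i=25: S-L =  7 → H
  i=26: X-K = 13 → N
  i=27: C-Z =  3 → D
  i=28: N-P = 24 → Y
  i=29: P-Z = 16 → Q
  i=30: Y-O = 10 → K
  i=31: F-Y =  7 → H
  i=32: N-A = 13 → N
  i=33: S-P =  3 → D
  i=34: E-G = 24 → Y
  shifts repeat with period 6: KHNDYQ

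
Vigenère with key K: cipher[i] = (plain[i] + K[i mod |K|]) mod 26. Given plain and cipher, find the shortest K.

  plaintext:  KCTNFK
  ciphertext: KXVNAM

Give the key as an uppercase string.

  i= 0: K-K =  0 → A
  i= 1: X-C = 21 → V
  i= 2: V-T =  2 → C
  i= 3: N-N =  0 → A
  i= 4: A-F = 21 → V
  i= 5: M-K =  2 → C
  shifts repeat with period 3: AVC

AVC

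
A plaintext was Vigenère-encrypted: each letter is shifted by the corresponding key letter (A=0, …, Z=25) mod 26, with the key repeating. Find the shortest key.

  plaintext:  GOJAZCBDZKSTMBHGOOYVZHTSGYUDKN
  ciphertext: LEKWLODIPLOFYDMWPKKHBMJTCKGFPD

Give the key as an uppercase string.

FQBWMMC

  i= 0: L-G =  5 → F
  i= 1: E-O = 16 → Q
  i= 2: K-J =  1 → B
  i= 3: W-A = 22 → W
  i= 4: L-Z = 12 → M
  i= 5: O-C = 12 → M
  i= 6: D-B =  2 → C
  i= 7: I-D =  5 → F
  i= 8: P-Z = 16 → Q
  i= 9: L-K =  1 → B
  i=10: O-S = 22 → W
  i=11: F-T = 12 → M
  i=12: Y-M = 12 → M
  i=13: D-B =  2 → C
  i=14: M-H =  5 → F
  i=15: W-G = 16 → Q
  i=16: P-O =  1 → B
  i=17: K-O = 22 → W
  i=18: K-Y = 12 → M
  i=19: H-V = 12 → M
  i=20: B-Z =  2 → C
  i=21: M-H =  5 → F
  i=22: J-T = 16 → Q
  i=23: T-S =  1 → B
  i=24: C-G = 22 → W
  i=25: K-Y = 12 → M
  i=26: G-U = 12 → M
  i=27: F-D =  2 → C
  i=28: P-K =  5 → F
  i=29: D-N = 16 → Q
  shifts repeat with period 7: FQBWMMC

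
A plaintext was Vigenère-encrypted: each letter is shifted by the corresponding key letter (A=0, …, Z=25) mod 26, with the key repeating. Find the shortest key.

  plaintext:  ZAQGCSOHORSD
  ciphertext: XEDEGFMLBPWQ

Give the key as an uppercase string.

  i= 0: X-Z = 24 → Y
  i= 1: E-A =  4 → E
  i= 2: D-Q = 13 → N
  i= 3: E-G = 24 → Y
  i= 4: G-C =  4 → E
  i= 5: F-S = 13 → N
  i= 6: M-O = 24 → Y
  i= 7: L-H =  4 → E
  i= 8: B-O = 13 → N
  i= 9: P-R = 24 → Y
  i=10: W-S =  4 → E
  i=11: Q-D = 13 → N
  shifts repeat with period 3: YEN

YEN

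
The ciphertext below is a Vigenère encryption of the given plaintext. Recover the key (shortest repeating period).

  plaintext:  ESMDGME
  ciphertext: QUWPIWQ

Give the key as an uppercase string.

  i= 0: Q-E = 12 → M
  i= 1: U-S =  2 → C
  i= 2: W-M = 10 → K
  i= 3: P-D = 12 → M
  i= 4: I-G =  2 → C
  i= 5: W-M = 10 → K
  i= 6: Q-E = 12 → M
  shifts repeat with period 3: MCK

MCK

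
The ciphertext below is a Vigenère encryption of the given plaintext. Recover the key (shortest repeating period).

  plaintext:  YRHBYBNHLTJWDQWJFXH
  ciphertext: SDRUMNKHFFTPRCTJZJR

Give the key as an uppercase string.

UMKTOMXA

  i= 0: S-Y = 20 → U
  i= 1: D-R = 12 → M
  i= 2: R-H = 10 → K
  i= 3: U-B = 19 → T
  i= 4: M-Y = 14 → O
  i= 5: N-B = 12 → M
  i= 6: K-N = 23 → X
  i= 7: H-H =  0 → A
  i= 8: F-L = 20 → U
  i= 9: F-T = 12 → M
  i=10: T-J = 10 → K
  i=11: P-W = 19 → T
  i=12: R-D = 14 → O
  i=13: C-Q = 12 → M
  i=14: T-W = 23 → X
  i=15: J-J =  0 → A
  i=16: Z-F = 20 → U
  i=17: J-X = 12 → M
  i=18: R-H = 10 → K
  shifts repeat with period 8: UMKTOMXA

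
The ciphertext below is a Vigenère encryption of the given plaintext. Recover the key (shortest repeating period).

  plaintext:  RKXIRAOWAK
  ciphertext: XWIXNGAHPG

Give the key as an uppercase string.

GMLPW

  i= 0: X-R =  6 → G
  i= 1: W-K = 12 → M
  i= 2: I-X = 11 → L
  i= 3: X-I = 15 → P
  i= 4: N-R = 22 → W
  i= 5: G-A =  6 → G
  i= 6: A-O = 12 → M
  i= 7: H-W = 11 → L
  i= 8: P-A = 15 → P
  i= 9: G-K = 22 → W
  shifts repeat with period 5: GMLPW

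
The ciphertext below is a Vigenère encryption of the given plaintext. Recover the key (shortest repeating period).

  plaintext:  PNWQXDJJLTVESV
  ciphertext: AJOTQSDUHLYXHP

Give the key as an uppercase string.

  i= 0: A-P = 11 → L
  i= 1: J-N = 22 → W
  i= 2: O-W = 18 → S
  i= 3: T-Q =  3 → D
  i= 4: Q-X = 19 → T
  i= 5: S-D = 15 → P
  i= 6: D-J = 20 → U
  i= 7: U-J = 11 → L
  i= 8: H-L = 22 → W
  i= 9: L-T = 18 → S
  i=10: Y-V =  3 → D
  i=11: X-E = 19 → T
  i=12: H-S = 15 → P
  i=13: P-V = 20 → U
  shifts repeat with period 7: LWSDTPU

LWSDTPU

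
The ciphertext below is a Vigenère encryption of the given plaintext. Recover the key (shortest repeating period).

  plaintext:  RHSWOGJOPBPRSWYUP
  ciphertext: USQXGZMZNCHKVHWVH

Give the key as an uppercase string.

DLYBST

  i= 0: U-R =  3 → D
  i= 1: S-H = 11 → L
  i= 2: Q-S = 24 → Y
  i= 3: X-W =  1 → B
  i= 4: G-O = 18 → S
  i= 5: Z-G = 19 → T
  i= 6: M-J =  3 → D
  i= 7: Z-O = 11 → L
  i= 8: N-P = 24 → Y
  i= 9: C-B =  1 → B
  i=10: H-P = 18 → S
  i=11: K-R = 19 → T
  i=12: V-S =  3 → D
  i=13: H-W = 11 → L
  i=14: W-Y = 24 → Y
  i=15: V-U =  1 → B
  i=16: H-P = 18 → S
  shifts repeat with period 6: DLYBST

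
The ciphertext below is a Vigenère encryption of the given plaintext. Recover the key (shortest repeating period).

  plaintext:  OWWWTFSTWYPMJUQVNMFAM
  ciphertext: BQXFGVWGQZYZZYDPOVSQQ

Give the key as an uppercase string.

  i= 0: B-O = 13 → N
  i= 1: Q-W = 20 → U
  i= 2: X-W =  1 → B
  i= 3: F-W =  9 → J
  i= 4: G-T = 13 → N
  i= 5: V-F = 16 → Q
  i= 6: W-S =  4 → E
  i= 7: G-T = 13 → N
  i= 8: Q-W = 20 → U
  i= 9: Z-Y =  1 → B
  i=10: Y-P =  9 → J
  i=11: Z-M = 13 → N
  i=12: Z-J = 16 → Q
  i=13: Y-U =  4 → E
  i=14: D-Q = 13 → N
  i=15: P-V = 20 → U
  i=16: O-N =  1 → B
  i=17: V-M =  9 → J
  i=18: S-F = 13 → N
  i=19: Q-A = 16 → Q
  i=20: Q-M =  4 → E
  shifts repeat with period 7: NUBJNQE

NUBJNQE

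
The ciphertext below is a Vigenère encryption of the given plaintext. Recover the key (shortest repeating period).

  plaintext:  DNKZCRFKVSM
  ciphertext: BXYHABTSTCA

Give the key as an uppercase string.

  i= 0: B-D = 24 → Y
  i= 1: X-N = 10 → K
  i= 2: Y-K = 14 → O
  i= 3: H-Z =  8 → I
  i= 4: A-C = 24 → Y
  i= 5: B-R = 10 → K
  i= 6: T-F = 14 → O
  i= 7: S-K =  8 → I
  i= 8: T-V = 24 → Y
  i= 9: C-S = 10 → K
  i=10: A-M = 14 → O
  shifts repeat with period 4: YKOI

YKOI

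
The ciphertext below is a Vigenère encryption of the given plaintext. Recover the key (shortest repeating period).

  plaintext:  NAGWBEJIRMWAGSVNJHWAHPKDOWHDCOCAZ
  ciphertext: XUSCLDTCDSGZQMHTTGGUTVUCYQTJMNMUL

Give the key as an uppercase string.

KUMGKZ

  i= 0: X-N = 10 → K
  i= 1: U-A = 20 → U
  i= 2: S-G = 12 → M
  i= 3: C-W =  6 → G
  i= 4: L-B = 10 → K
  i= 5: D-E = 25 → Z
  i= 6: T-J = 10 → K
  i= 7: C-I = 20 → U
  i= 8: D-R = 12 → M
  i= 9: S-M =  6 → G
  i=10: G-W = 10 → K
  i=11: Z-A = 25 → Z
  i=12: Q-G = 10 → K
  i=13: M-S = 20 → U
  i=14: H-V = 12 → M
  i=15: T-N =  6 → G
  i=16: T-J = 10 → K
  i=17: G-H = 25 → Z
  i=18: G-W = 10 → K
  i=19: U-A = 20 → U
  i=20: T-H = 12 → M
  i=21: V-P =  6 → G
  i=22: U-K = 10 → K
  i=23: C-D = 25 → Z
  i=24: Y-O = 10 → K
  i=25: Q-W = 20 → U
  i=26: T-H = 12 → M
  i=27: J-D =  6 → G
  i=28: M-C = 10 → K
  i=29: N-O = 25 → Z
  i=30: M-C = 10 → K
  i=31: U-A = 20 → U
  i=32: L-Z = 12 → M
  shifts repeat with period 6: KUMGKZ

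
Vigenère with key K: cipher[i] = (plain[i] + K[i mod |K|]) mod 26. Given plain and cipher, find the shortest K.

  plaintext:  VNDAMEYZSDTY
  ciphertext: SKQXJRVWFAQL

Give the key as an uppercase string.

  i= 0: S-V = 23 → X
  i= 1: K-N = 23 → X
  i= 2: Q-D = 13 → N
  i= 3: X-A = 23 → X
  i= 4: J-M = 23 → X
  i= 5: R-E = 13 → N
  i= 6: V-Y = 23 → X
  i= 7: W-Z = 23 → X
  i= 8: F-S = 13 → N
  i= 9: A-D = 23 → X
  i=10: Q-T = 23 → X
  i=11: L-Y = 13 → N
  shifts repeat with period 3: XXN

XXN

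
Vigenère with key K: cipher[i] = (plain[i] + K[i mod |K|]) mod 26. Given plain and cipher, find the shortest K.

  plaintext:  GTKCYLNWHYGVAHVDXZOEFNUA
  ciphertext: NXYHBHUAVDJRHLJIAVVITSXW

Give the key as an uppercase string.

HEOFDW

  i= 0: N-G =  7 → H
  i= 1: X-T =  4 → E
  i= 2: Y-K = 14 → O
  i= 3: H-C =  5 → F
  i= 4: B-Y =  3 → D
  i= 5: H-L = 22 → W
  i= 6: U-N =  7 → H
  i= 7: A-W =  4 → E
  i= 8: V-H = 14 → O
  i= 9: D-Y =  5 → F
  i=10: J-G =  3 → D
  i=11: R-V = 22 → W
  i=12: H-A =  7 → H
  i=13: L-H =  4 → E
  i=14: J-V = 14 → O
  i=15: I-D =  5 → F
  i=16: A-X =  3 → D
  i=17: V-Z = 22 → W
  i=18: V-O =  7 → H
  i=19: I-E =  4 → E
  i=20: T-F = 14 → O
  i=21: S-N =  5 → F
  i=22: X-U =  3 → D
  i=23: W-A = 22 → W
  shifts repeat with period 6: HEOFDW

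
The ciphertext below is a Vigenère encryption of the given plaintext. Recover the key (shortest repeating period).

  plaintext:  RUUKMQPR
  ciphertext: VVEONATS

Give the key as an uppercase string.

  i= 0: V-R =  4 → E
  i= 1: V-U =  1 → B
  i= 2: E-U = 10 → K
  i= 3: O-K =  4 → E
  i= 4: N-M =  1 → B
  i= 5: A-Q = 10 → K
  i= 6: T-P =  4 → E
  i= 7: S-R =  1 → B
  shifts repeat with period 3: EBK

EBK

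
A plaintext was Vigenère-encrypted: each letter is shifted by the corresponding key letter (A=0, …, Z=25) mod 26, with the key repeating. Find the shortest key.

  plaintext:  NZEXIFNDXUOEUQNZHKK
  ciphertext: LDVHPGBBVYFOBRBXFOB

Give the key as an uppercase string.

YERKHBOY

  i= 0: L-N = 24 → Y
  i= 1: D-Z =  4 → E
  i= 2: V-E = 17 → R
  i= 3: H-X = 10 → K
  i= 4: P-I =  7 → H
  i= 5: G-F =  1 → B
  i= 6: B-N = 14 → O
  i= 7: B-D = 24 → Y
  i= 8: V-X = 24 → Y
  i= 9: Y-U =  4 → E
  i=10: F-O = 17 → R
  i=11: O-E = 10 → K
  i=12: B-U =  7 → H
  i=13: R-Q =  1 → B
  i=14: B-N = 14 → O
  i=15: X-Z = 24 → Y
  i=16: F-H = 24 → Y
  i=17: O-K =  4 → E
  i=18: B-K = 17 → R
  shifts repeat with period 8: YERKHBOY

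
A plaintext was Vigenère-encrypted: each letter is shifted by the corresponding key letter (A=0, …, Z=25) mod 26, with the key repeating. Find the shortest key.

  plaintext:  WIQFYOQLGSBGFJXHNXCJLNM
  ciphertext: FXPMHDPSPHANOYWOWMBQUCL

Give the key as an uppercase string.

  i= 0: F-W =  9 → J
  i= 1: X-I = 15 → P
  i= 2: P-Q = 25 → Z
  i= 3: M-F =  7 → H
  i= 4: H-Y =  9 → J
  i= 5: D-O = 15 → P
  i= 6: P-Q = 25 → Z
  i= 7: S-L =  7 → H
  i= 8: P-G =  9 → J
  i= 9: H-S = 15 → P
  i=10: A-B = 25 → Z
  i=11: N-G =  7 → H
  i=12: O-F =  9 → J
  i=13: Y-J = 15 → P
  i=14: W-X = 25 → Z
  i=15: O-H =  7 → H
  i=16: W-N =  9 → J
  i=17: M-X = 15 → P
  i=18: B-C = 25 → Z
  i=19: Q-J =  7 → H
  i=20: U-L =  9 → J
  i=21: C-N = 15 → P
  i=22: L-M = 25 → Z
  shifts repeat with period 4: JPZH

JPZH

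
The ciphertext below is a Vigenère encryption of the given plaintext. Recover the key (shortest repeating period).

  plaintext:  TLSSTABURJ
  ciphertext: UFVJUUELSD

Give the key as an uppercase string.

BUDR

  i= 0: U-T =  1 → B
  i= 1: F-L = 20 → U
  i= 2: V-S =  3 → D
  i= 3: J-S = 17 → R
  i= 4: U-T =  1 → B
  i= 5: U-A = 20 → U
  i= 6: E-B =  3 → D
  i= 7: L-U = 17 → R
  i= 8: S-R =  1 → B
  i= 9: D-J = 20 → U
  shifts repeat with period 4: BUDR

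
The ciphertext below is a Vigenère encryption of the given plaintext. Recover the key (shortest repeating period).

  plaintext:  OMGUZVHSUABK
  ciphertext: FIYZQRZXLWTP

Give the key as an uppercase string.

RWSF

  i= 0: F-O = 17 → R
  i= 1: I-M = 22 → W
  i= 2: Y-G = 18 → S
  i= 3: Z-U =  5 → F
  i= 4: Q-Z = 17 → R
  i= 5: R-V = 22 → W
  i= 6: Z-H = 18 → S
  i= 7: X-S =  5 → F
  i= 8: L-U = 17 → R
  i= 9: W-A = 22 → W
  i=10: T-B = 18 → S
  i=11: P-K =  5 → F
  shifts repeat with period 4: RWSF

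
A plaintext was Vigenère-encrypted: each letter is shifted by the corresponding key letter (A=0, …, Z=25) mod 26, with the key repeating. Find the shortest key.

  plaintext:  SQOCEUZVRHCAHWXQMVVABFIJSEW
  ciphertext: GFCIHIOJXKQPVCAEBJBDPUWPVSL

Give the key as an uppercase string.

OPOGD

  i= 0: G-S = 14 → O
  i= 1: F-Q = 15 → P
  i= 2: C-O = 14 → O
  i= 3: I-C =  6 → G
  i= 4: H-E =  3 → D
  i= 5: I-U = 14 → O
  i= 6: O-Z = 15 → P
  i= 7: J-V = 14 → O
  i= 8: X-R =  6 → G
  i= 9: K-H =  3 → D
  i=10: Q-C = 14 → O
  i=11: P-A = 15 → P
  i=12: V-H = 14 → O
  i=13: C-W =  6 → G
  i=14: A-X =  3 → D
  i=15: E-Q = 14 → O
  i=16: B-M = 15 → P
  i=17: J-V = 14 → O
  i=18: B-V =  6 → G
  i=19: D-A =  3 → D
  i=20: P-B = 14 → O
  i=21: U-F = 15 → P
  i=22: W-I = 14 → O
  i=23: P-J =  6 → G
  i=24: V-S =  3 → D
  i=25: S-E = 14 → O
  i=26: L-W = 15 → P
  shifts repeat with period 5: OPOGD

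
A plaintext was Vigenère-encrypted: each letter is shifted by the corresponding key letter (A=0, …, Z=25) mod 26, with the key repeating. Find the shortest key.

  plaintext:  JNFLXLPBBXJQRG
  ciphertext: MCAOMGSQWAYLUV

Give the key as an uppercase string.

DPV

  i= 0: M-J =  3 → D
  i= 1: C-N = 15 → P
  i= 2: A-F = 21 → V
  i= 3: O-L =  3 → D
  i= 4: M-X = 15 → P
  i= 5: G-L = 21 → V
  i= 6: S-P =  3 → D
  i= 7: Q-B = 15 → P
  i= 8: W-B = 21 → V
  i= 9: A-X =  3 → D
  i=10: Y-J = 15 → P
  i=11: L-Q = 21 → V
  i=12: U-R =  3 → D
  i=13: V-G = 15 → P
  shifts repeat with period 3: DPV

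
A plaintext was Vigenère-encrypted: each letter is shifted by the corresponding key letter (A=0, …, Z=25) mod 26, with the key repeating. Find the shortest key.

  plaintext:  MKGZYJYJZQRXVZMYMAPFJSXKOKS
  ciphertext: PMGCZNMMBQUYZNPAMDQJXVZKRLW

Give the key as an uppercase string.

  i= 0: P-M =  3 → D
  i= 1: M-K =  2 → C
  i= 2: G-G =  0 → A
  i= 3: C-Z =  3 → D
  i= 4: Z-Y =  1 → B
  i= 5: N-J =  4 → E
  i= 6: M-Y = 14 → O
  i= 7: M-J =  3 → D
  i= 8: B-Z =  2 → C
  i= 9: Q-Q =  0 → A
  i=10: U-R =  3 → D
  i=11: Y-X =  1 → B
  i=12: Z-V =  4 → E
  i=13: N-Z = 14 → O
  i=14: P-M =  3 → D
  i=15: A-Y =  2 → C
  i=16: M-M =  0 → A
  i=17: D-A =  3 → D
  i=18: Q-P =  1 → B
  i=19: J-F =  4 → E
  i=20: X-J = 14 → O
  i=21: V-S =  3 → D
  i=22: Z-X =  2 → C
  i=23: K-K =  0 → A
  i=24: R-O =  3 → D
  i=25: L-K =  1 → B
  i=26: W-S =  4 → E
  shifts repeat with period 7: DCADBEO

DCADBEO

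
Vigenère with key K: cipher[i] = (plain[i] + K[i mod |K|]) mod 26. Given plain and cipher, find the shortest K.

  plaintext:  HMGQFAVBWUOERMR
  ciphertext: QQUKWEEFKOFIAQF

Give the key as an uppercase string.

JEOURE

  i= 0: Q-H =  9 → J
  i= 1: Q-M =  4 → E
  i= 2: U-G = 14 → O
  i= 3: K-Q = 20 → U
  i= 4: W-F = 17 → R
  i= 5: E-A =  4 → E
  i= 6: E-V =  9 → J
  i= 7: F-B =  4 → E
  i= 8: K-W = 14 → O
  i= 9: O-U = 20 → U
  i=10: F-O = 17 → R
  i=11: I-E =  4 → E
  i=12: A-R =  9 → J
  i=13: Q-M =  4 → E
  i=14: F-R = 14 → O
  shifts repeat with period 6: JEOURE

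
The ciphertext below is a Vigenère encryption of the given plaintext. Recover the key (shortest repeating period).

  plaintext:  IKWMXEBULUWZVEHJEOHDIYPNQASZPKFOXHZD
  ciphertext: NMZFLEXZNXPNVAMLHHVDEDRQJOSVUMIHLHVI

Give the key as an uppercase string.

  i= 0: N-I =  5 → F
  i= 1: M-K =  2 → C
  i= 2: Z-W =  3 → D
  i= 3: F-M = 19 → T
  i= 4: L-X = 14 → O
  i= 5: E-E =  0 → A
  i= 6: X-B = 22 → W
  i= 7: Z-U =  5 → F
  i= 8: N-L =  2 → C
  i= 9: X-U =  3 → D
  i=10: P-W = 19 → T
  i=11: N-Z = 14 → O
  i=12: V-V =  0 → A
  i=13: A-E = 22 → W
  i=14: M-H =  5 → F
  i=15: L-J =  2 → C
  i=16: H-E =  3 → D
  i=17: H-O = 19 → T
  i=18: V-H = 14 → O
  i=19: D-D =  0 → A
  i=20: E-I = 22 → W
  i=21: D-Y =  5 → F
  i=22: R-P =  2 → C
  i=23: Q-N =  3 → D
  i=24: J-Q = 19 → T
  i=25: O-A = 14 → O
  i=26: S-S =  0 → A
  i=27: V-Z = 22 → W
  i=28: U-P =  5 → F
  i=29: M-K =  2 → C
  i=30: I-F =  3 → D
  i=31: H-O = 19 → T
  i=32: L-X = 14 → O
  i=33: H-H =  0 → A
  i=34: V-Z = 22 → W
  i=35: I-D =  5 → F
  shifts repeat with period 7: FCDTOAW

FCDTOAW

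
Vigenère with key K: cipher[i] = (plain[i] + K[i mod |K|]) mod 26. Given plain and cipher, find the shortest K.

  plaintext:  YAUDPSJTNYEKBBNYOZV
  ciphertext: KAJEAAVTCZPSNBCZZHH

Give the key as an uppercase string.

MAPBLI

  i= 0: K-Y = 12 → M
  i= 1: A-A =  0 → A
  i= 2: J-U = 15 → P
  i= 3: E-D =  1 → B
  i= 4: A-P = 11 → L
  i= 5: A-S =  8 → I
  i= 6: V-J = 12 → M
  i= 7: T-T =  0 → A
  i= 8: C-N = 15 → P
  i= 9: Z-Y =  1 → B
  i=10: P-E = 11 → L
  i=11: S-K =  8 → I
  i=12: N-B = 12 → M
  i=13: B-B =  0 → A
  i=14: C-N = 15 → P
  i=15: Z-Y =  1 → B
  i=16: Z-O = 11 → L
  i=17: H-Z =  8 → I
  i=18: H-V = 12 → M
  shifts repeat with period 6: MAPBLI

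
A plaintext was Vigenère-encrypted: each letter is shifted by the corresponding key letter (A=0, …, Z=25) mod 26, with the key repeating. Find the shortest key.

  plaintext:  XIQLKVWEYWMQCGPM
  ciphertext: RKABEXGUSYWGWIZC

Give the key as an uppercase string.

  i= 0: R-X = 20 → U
  i= 1: K-I =  2 → C
  i= 2: A-Q = 10 → K
  i= 3: B-L = 16 → Q
  i= 4: E-K = 20 → U
  i= 5: X-V =  2 → C
  i= 6: G-W = 10 → K
  i= 7: U-E = 16 → Q
  i= 8: S-Y = 20 → U
  i= 9: Y-W =  2 → C
  i=10: W-M = 10 → K
  i=11: G-Q = 16 → Q
  i=12: W-C = 20 → U
  i=13: I-G =  2 → C
  i=14: Z-P = 10 → K
  i=15: C-M = 16 → Q
  shifts repeat with period 4: UCKQ

UCKQ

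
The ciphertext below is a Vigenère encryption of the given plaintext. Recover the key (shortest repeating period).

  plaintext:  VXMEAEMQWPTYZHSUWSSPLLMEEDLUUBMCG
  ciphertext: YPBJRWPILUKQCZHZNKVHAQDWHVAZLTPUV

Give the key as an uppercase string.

  i= 0: Y-V =  3 → D
  i= 1: P-X = 18 → S
  i= 2: B-M = 15 → P
  i= 3: J-E =  5 → F
  i= 4: R-A = 17 → R
  i= 5: W-E = 18 → S
  i= 6: P-M =  3 → D
  i= 7: I-Q = 18 → S
  i= 8: L-W = 15 → P
  i= 9: U-P =  5 → F
  i=10: K-T = 17 → R
  i=11: Q-Y = 18 → S
  i=12: C-Z =  3 → D
  i=13: Z-H = 18 → S
  i=14: H-S = 15 → P
  i=15: Z-U =  5 → F
  i=16: N-W = 17 → R
  i=17: K-S = 18 → S
  i=18: V-S =  3 → D
  i=19: H-P = 18 → S
  i=20: A-L = 15 → P
  i=21: Q-L =  5 → F
  i=22: D-M = 17 → R
  i=23: W-E = 18 → S
  i=24: H-E =  3 → D
  i=25: V-D = 18 → S
  i=26: A-L = 15 → P
  i=27: Z-U =  5 → F
  i=28: L-U = 17 → R
  i=29: T-B = 18 → S
  i=30: P-M =  3 → D
  i=31: U-C = 18 → S
  i=32: V-G = 15 → P
  shifts repeat with period 6: DSPFRS

DSPFRS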